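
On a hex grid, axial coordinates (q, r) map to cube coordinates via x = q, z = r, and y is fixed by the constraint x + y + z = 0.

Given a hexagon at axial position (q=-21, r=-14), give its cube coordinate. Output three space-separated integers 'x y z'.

x = q = -21
z = r = -14
y = -x - z = -(-21) - (-14) = 35

Answer: -21 35 -14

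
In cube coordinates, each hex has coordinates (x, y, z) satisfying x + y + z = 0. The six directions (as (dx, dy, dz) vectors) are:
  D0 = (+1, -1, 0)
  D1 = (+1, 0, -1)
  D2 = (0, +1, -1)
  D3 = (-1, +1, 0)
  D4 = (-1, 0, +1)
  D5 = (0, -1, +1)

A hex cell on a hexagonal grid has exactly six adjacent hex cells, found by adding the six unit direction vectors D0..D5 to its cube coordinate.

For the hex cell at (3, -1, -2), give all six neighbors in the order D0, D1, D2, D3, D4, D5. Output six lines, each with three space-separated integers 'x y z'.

Answer: 4 -2 -2
4 -1 -3
3 0 -3
2 0 -2
2 -1 -1
3 -2 -1

Derivation:
Center: (3, -1, -2). Add each direction:
  D0: (3, -1, -2) + (1, -1, 0) = (4, -2, -2)
  D1: (3, -1, -2) + (1, 0, -1) = (4, -1, -3)
  D2: (3, -1, -2) + (0, 1, -1) = (3, 0, -3)
  D3: (3, -1, -2) + (-1, 1, 0) = (2, 0, -2)
  D4: (3, -1, -2) + (-1, 0, 1) = (2, -1, -1)
  D5: (3, -1, -2) + (0, -1, 1) = (3, -2, -1)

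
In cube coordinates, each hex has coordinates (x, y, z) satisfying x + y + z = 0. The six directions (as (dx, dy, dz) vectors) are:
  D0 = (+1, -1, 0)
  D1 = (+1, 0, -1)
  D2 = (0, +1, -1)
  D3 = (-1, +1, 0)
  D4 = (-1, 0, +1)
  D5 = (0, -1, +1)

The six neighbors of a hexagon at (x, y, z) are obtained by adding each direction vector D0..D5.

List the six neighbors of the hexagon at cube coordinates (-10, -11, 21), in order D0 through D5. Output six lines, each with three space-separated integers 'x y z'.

Center: (-10, -11, 21). Add each direction:
  D0: (-10, -11, 21) + (1, -1, 0) = (-9, -12, 21)
  D1: (-10, -11, 21) + (1, 0, -1) = (-9, -11, 20)
  D2: (-10, -11, 21) + (0, 1, -1) = (-10, -10, 20)
  D3: (-10, -11, 21) + (-1, 1, 0) = (-11, -10, 21)
  D4: (-10, -11, 21) + (-1, 0, 1) = (-11, -11, 22)
  D5: (-10, -11, 21) + (0, -1, 1) = (-10, -12, 22)

Answer: -9 -12 21
-9 -11 20
-10 -10 20
-11 -10 21
-11 -11 22
-10 -12 22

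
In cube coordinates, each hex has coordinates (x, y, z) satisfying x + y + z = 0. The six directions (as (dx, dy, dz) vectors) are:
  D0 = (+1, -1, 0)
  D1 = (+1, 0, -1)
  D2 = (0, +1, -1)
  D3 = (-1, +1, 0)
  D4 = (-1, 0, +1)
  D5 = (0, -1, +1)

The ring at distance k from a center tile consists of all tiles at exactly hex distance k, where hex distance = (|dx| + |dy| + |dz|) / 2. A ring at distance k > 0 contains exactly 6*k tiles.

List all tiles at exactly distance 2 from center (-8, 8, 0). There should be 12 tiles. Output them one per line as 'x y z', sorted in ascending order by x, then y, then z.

Answer: -10 8 2
-10 9 1
-10 10 0
-9 7 2
-9 10 -1
-8 6 2
-8 10 -2
-7 6 1
-7 9 -2
-6 6 0
-6 7 -1
-6 8 -2

Derivation:
Walk ring at distance 2 from (-8, 8, 0):
Start at center + D4*2 = (-10, 8, 2)
  hex 0: (-10, 8, 2)
  hex 1: (-9, 7, 2)
  hex 2: (-8, 6, 2)
  hex 3: (-7, 6, 1)
  hex 4: (-6, 6, 0)
  hex 5: (-6, 7, -1)
  hex 6: (-6, 8, -2)
  hex 7: (-7, 9, -2)
  hex 8: (-8, 10, -2)
  hex 9: (-9, 10, -1)
  hex 10: (-10, 10, 0)
  hex 11: (-10, 9, 1)
Sorted: 12 hexes.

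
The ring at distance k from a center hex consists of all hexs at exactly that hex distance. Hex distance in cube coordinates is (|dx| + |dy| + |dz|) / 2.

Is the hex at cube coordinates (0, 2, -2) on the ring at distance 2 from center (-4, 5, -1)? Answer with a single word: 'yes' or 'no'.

|px - cx| = |0 - (-4)| = 4
|py - cy| = |2 - 5| = 3
|pz - cz| = |-2 - (-1)| = 1
distance = (4+3+1)/2 = 8/2 = 4
radius = 2; distance != radius -> no

Answer: no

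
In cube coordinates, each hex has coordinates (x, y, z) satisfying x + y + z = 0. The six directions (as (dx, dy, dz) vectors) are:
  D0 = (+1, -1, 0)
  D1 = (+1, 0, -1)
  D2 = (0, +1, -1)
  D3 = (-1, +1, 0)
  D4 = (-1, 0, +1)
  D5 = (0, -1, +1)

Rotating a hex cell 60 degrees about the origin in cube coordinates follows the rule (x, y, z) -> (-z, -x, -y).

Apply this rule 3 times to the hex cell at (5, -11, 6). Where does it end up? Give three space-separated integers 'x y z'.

Start: (5, -11, 6)
Step 1: (5, -11, 6) -> (-(6), -(5), -(-11)) = (-6, -5, 11)
Step 2: (-6, -5, 11) -> (-(11), -(-6), -(-5)) = (-11, 6, 5)
Step 3: (-11, 6, 5) -> (-(5), -(-11), -(6)) = (-5, 11, -6)

Answer: -5 11 -6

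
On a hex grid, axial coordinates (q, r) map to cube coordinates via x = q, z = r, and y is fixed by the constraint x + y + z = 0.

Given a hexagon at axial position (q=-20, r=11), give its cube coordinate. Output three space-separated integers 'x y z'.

x = q = -20
z = r = 11
y = -x - z = -(-20) - (11) = 9

Answer: -20 9 11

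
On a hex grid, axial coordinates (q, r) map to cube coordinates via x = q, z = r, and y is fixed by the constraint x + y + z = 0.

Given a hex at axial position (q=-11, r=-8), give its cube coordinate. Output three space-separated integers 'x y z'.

Answer: -11 19 -8

Derivation:
x = q = -11
z = r = -8
y = -x - z = -(-11) - (-8) = 19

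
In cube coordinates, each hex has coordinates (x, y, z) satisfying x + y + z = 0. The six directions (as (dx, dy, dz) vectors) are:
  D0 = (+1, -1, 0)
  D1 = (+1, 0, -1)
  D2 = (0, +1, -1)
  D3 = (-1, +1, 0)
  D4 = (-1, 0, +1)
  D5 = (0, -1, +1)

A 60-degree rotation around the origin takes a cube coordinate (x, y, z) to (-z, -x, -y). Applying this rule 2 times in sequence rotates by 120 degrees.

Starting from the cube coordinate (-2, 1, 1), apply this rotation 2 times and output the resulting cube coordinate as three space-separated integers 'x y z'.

Start: (-2, 1, 1)
Step 1: (-2, 1, 1) -> (-(1), -(-2), -(1)) = (-1, 2, -1)
Step 2: (-1, 2, -1) -> (-(-1), -(-1), -(2)) = (1, 1, -2)

Answer: 1 1 -2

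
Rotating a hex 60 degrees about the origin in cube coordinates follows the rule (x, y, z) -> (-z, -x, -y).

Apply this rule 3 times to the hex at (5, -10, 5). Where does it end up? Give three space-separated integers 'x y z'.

Answer: -5 10 -5

Derivation:
Start: (5, -10, 5)
Step 1: (5, -10, 5) -> (-(5), -(5), -(-10)) = (-5, -5, 10)
Step 2: (-5, -5, 10) -> (-(10), -(-5), -(-5)) = (-10, 5, 5)
Step 3: (-10, 5, 5) -> (-(5), -(-10), -(5)) = (-5, 10, -5)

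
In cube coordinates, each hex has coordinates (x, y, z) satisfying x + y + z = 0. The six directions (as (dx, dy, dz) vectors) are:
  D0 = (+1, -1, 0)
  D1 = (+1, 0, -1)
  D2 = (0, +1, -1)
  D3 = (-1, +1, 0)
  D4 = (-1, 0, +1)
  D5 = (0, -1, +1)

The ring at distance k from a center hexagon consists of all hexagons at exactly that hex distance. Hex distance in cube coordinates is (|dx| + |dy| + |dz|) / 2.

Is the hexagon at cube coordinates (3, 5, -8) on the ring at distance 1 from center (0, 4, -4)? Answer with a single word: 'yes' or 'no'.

|px - cx| = |3 - 0| = 3
|py - cy| = |5 - 4| = 1
|pz - cz| = |-8 - (-4)| = 4
distance = (3+1+4)/2 = 8/2 = 4
radius = 1; distance != radius -> no

Answer: no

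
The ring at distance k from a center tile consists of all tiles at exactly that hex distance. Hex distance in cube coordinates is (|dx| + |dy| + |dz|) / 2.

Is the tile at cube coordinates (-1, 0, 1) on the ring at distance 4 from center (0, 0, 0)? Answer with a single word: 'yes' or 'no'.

|px - cx| = |-1 - 0| = 1
|py - cy| = |0 - 0| = 0
|pz - cz| = |1 - 0| = 1
distance = (1+0+1)/2 = 2/2 = 1
radius = 4; distance != radius -> no

Answer: no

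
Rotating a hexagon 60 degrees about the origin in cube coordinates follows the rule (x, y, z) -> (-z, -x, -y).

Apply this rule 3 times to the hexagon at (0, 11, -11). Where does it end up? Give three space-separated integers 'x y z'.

Answer: 0 -11 11

Derivation:
Start: (0, 11, -11)
Step 1: (0, 11, -11) -> (-(-11), -(0), -(11)) = (11, 0, -11)
Step 2: (11, 0, -11) -> (-(-11), -(11), -(0)) = (11, -11, 0)
Step 3: (11, -11, 0) -> (-(0), -(11), -(-11)) = (0, -11, 11)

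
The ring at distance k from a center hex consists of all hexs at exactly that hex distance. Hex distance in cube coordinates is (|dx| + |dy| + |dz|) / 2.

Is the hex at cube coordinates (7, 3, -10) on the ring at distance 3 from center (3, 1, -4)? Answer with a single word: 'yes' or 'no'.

|px - cx| = |7 - 3| = 4
|py - cy| = |3 - 1| = 2
|pz - cz| = |-10 - (-4)| = 6
distance = (4+2+6)/2 = 12/2 = 6
radius = 3; distance != radius -> no

Answer: no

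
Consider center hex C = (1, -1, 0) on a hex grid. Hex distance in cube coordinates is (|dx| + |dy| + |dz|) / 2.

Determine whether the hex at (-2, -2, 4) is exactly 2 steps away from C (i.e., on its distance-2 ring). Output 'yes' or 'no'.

Answer: no

Derivation:
|px - cx| = |-2 - 1| = 3
|py - cy| = |-2 - (-1)| = 1
|pz - cz| = |4 - 0| = 4
distance = (3+1+4)/2 = 8/2 = 4
radius = 2; distance != radius -> no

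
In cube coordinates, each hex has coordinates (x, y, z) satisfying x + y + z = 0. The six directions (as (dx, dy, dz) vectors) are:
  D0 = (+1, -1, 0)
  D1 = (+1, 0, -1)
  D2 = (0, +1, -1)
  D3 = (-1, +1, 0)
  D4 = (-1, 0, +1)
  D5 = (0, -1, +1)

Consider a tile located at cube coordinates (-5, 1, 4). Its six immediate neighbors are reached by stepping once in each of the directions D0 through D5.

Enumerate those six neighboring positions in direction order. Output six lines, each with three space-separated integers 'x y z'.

Center: (-5, 1, 4). Add each direction:
  D0: (-5, 1, 4) + (1, -1, 0) = (-4, 0, 4)
  D1: (-5, 1, 4) + (1, 0, -1) = (-4, 1, 3)
  D2: (-5, 1, 4) + (0, 1, -1) = (-5, 2, 3)
  D3: (-5, 1, 4) + (-1, 1, 0) = (-6, 2, 4)
  D4: (-5, 1, 4) + (-1, 0, 1) = (-6, 1, 5)
  D5: (-5, 1, 4) + (0, -1, 1) = (-5, 0, 5)

Answer: -4 0 4
-4 1 3
-5 2 3
-6 2 4
-6 1 5
-5 0 5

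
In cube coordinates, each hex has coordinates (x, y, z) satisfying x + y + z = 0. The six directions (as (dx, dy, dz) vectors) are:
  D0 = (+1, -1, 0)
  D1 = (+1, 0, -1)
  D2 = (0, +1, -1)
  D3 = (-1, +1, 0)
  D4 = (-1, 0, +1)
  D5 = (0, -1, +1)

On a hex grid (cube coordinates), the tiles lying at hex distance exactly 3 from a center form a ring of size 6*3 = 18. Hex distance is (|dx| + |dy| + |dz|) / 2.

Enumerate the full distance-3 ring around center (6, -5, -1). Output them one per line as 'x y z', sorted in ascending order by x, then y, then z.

Answer: 3 -5 2
3 -4 1
3 -3 0
3 -2 -1
4 -6 2
4 -2 -2
5 -7 2
5 -2 -3
6 -8 2
6 -2 -4
7 -8 1
7 -3 -4
8 -8 0
8 -4 -4
9 -8 -1
9 -7 -2
9 -6 -3
9 -5 -4

Derivation:
Walk ring at distance 3 from (6, -5, -1):
Start at center + D4*3 = (3, -5, 2)
  hex 0: (3, -5, 2)
  hex 1: (4, -6, 2)
  hex 2: (5, -7, 2)
  hex 3: (6, -8, 2)
  hex 4: (7, -8, 1)
  hex 5: (8, -8, 0)
  hex 6: (9, -8, -1)
  hex 7: (9, -7, -2)
  hex 8: (9, -6, -3)
  hex 9: (9, -5, -4)
  hex 10: (8, -4, -4)
  hex 11: (7, -3, -4)
  hex 12: (6, -2, -4)
  hex 13: (5, -2, -3)
  hex 14: (4, -2, -2)
  hex 15: (3, -2, -1)
  hex 16: (3, -3, 0)
  hex 17: (3, -4, 1)
Sorted: 18 hexes.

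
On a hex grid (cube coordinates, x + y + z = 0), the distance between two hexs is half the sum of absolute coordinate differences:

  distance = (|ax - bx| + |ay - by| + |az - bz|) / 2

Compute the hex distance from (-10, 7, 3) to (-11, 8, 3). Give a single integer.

|ax - bx| = |-10 - (-11)| = 1
|ay - by| = |7 - 8| = 1
|az - bz| = |3 - 3| = 0
distance = (1 + 1 + 0) / 2 = 2 / 2 = 1

Answer: 1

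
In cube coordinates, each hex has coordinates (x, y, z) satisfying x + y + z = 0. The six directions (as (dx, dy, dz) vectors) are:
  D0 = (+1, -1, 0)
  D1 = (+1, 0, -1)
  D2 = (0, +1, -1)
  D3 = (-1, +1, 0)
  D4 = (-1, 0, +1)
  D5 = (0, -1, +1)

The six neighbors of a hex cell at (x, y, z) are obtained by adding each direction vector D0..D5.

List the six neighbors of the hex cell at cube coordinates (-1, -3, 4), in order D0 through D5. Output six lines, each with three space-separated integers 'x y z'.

Center: (-1, -3, 4). Add each direction:
  D0: (-1, -3, 4) + (1, -1, 0) = (0, -4, 4)
  D1: (-1, -3, 4) + (1, 0, -1) = (0, -3, 3)
  D2: (-1, -3, 4) + (0, 1, -1) = (-1, -2, 3)
  D3: (-1, -3, 4) + (-1, 1, 0) = (-2, -2, 4)
  D4: (-1, -3, 4) + (-1, 0, 1) = (-2, -3, 5)
  D5: (-1, -3, 4) + (0, -1, 1) = (-1, -4, 5)

Answer: 0 -4 4
0 -3 3
-1 -2 3
-2 -2 4
-2 -3 5
-1 -4 5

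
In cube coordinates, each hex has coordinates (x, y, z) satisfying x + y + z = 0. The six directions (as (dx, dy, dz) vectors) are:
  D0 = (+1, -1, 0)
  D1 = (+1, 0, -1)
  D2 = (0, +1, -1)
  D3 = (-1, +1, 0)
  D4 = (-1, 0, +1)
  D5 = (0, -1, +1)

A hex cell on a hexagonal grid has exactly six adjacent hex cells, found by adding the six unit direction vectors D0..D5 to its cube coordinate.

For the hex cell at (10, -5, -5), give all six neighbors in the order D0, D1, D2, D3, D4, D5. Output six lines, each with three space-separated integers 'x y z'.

Center: (10, -5, -5). Add each direction:
  D0: (10, -5, -5) + (1, -1, 0) = (11, -6, -5)
  D1: (10, -5, -5) + (1, 0, -1) = (11, -5, -6)
  D2: (10, -5, -5) + (0, 1, -1) = (10, -4, -6)
  D3: (10, -5, -5) + (-1, 1, 0) = (9, -4, -5)
  D4: (10, -5, -5) + (-1, 0, 1) = (9, -5, -4)
  D5: (10, -5, -5) + (0, -1, 1) = (10, -6, -4)

Answer: 11 -6 -5
11 -5 -6
10 -4 -6
9 -4 -5
9 -5 -4
10 -6 -4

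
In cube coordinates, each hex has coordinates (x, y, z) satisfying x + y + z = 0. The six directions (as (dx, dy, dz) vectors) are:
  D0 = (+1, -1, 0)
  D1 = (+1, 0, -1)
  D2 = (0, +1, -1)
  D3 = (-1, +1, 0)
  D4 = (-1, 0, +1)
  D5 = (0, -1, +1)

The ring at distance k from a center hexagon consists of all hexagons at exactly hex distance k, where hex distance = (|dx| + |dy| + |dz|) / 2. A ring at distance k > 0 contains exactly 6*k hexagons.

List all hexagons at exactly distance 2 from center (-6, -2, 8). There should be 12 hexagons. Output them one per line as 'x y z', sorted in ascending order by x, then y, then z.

Answer: -8 -2 10
-8 -1 9
-8 0 8
-7 -3 10
-7 0 7
-6 -4 10
-6 0 6
-5 -4 9
-5 -1 6
-4 -4 8
-4 -3 7
-4 -2 6

Derivation:
Walk ring at distance 2 from (-6, -2, 8):
Start at center + D4*2 = (-8, -2, 10)
  hex 0: (-8, -2, 10)
  hex 1: (-7, -3, 10)
  hex 2: (-6, -4, 10)
  hex 3: (-5, -4, 9)
  hex 4: (-4, -4, 8)
  hex 5: (-4, -3, 7)
  hex 6: (-4, -2, 6)
  hex 7: (-5, -1, 6)
  hex 8: (-6, 0, 6)
  hex 9: (-7, 0, 7)
  hex 10: (-8, 0, 8)
  hex 11: (-8, -1, 9)
Sorted: 12 hexes.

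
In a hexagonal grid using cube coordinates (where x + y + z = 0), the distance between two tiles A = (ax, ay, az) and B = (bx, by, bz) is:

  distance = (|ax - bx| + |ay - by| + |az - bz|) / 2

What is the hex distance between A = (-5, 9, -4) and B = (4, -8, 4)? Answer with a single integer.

|ax - bx| = |-5 - 4| = 9
|ay - by| = |9 - (-8)| = 17
|az - bz| = |-4 - 4| = 8
distance = (9 + 17 + 8) / 2 = 34 / 2 = 17

Answer: 17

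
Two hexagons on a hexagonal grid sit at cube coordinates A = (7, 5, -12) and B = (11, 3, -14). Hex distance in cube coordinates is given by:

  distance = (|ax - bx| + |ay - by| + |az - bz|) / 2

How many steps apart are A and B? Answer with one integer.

Answer: 4

Derivation:
|ax - bx| = |7 - 11| = 4
|ay - by| = |5 - 3| = 2
|az - bz| = |-12 - (-14)| = 2
distance = (4 + 2 + 2) / 2 = 8 / 2 = 4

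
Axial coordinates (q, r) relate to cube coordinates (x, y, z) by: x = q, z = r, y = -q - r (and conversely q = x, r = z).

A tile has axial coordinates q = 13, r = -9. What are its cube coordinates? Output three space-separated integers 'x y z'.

Answer: 13 -4 -9

Derivation:
x = q = 13
z = r = -9
y = -x - z = -(13) - (-9) = -4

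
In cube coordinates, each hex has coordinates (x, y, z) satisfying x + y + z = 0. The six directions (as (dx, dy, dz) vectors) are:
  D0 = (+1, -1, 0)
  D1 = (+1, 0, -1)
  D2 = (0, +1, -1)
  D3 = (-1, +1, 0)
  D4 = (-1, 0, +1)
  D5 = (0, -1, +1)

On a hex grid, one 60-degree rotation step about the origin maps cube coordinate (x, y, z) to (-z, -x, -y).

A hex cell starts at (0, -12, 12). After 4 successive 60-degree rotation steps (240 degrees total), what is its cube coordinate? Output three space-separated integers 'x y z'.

Start: (0, -12, 12)
Step 1: (0, -12, 12) -> (-(12), -(0), -(-12)) = (-12, 0, 12)
Step 2: (-12, 0, 12) -> (-(12), -(-12), -(0)) = (-12, 12, 0)
Step 3: (-12, 12, 0) -> (-(0), -(-12), -(12)) = (0, 12, -12)
Step 4: (0, 12, -12) -> (-(-12), -(0), -(12)) = (12, 0, -12)

Answer: 12 0 -12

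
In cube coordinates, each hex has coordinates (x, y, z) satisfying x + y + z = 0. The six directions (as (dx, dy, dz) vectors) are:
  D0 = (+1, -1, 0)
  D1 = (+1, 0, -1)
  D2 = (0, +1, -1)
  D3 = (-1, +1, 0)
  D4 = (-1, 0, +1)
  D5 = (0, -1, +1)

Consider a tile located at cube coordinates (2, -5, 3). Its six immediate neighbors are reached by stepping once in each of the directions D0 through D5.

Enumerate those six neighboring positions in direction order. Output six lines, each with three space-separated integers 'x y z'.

Answer: 3 -6 3
3 -5 2
2 -4 2
1 -4 3
1 -5 4
2 -6 4

Derivation:
Center: (2, -5, 3). Add each direction:
  D0: (2, -5, 3) + (1, -1, 0) = (3, -6, 3)
  D1: (2, -5, 3) + (1, 0, -1) = (3, -5, 2)
  D2: (2, -5, 3) + (0, 1, -1) = (2, -4, 2)
  D3: (2, -5, 3) + (-1, 1, 0) = (1, -4, 3)
  D4: (2, -5, 3) + (-1, 0, 1) = (1, -5, 4)
  D5: (2, -5, 3) + (0, -1, 1) = (2, -6, 4)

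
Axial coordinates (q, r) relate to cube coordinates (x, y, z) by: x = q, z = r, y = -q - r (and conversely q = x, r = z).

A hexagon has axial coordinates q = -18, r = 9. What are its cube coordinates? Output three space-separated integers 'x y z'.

Answer: -18 9 9

Derivation:
x = q = -18
z = r = 9
y = -x - z = -(-18) - (9) = 9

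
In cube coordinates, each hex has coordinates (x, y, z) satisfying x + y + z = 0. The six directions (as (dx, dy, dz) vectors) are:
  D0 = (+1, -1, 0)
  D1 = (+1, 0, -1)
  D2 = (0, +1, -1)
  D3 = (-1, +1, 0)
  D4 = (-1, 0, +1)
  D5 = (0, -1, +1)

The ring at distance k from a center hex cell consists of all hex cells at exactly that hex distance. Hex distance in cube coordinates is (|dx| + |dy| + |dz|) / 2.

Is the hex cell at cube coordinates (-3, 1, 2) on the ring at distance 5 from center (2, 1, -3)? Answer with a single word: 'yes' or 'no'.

|px - cx| = |-3 - 2| = 5
|py - cy| = |1 - 1| = 0
|pz - cz| = |2 - (-3)| = 5
distance = (5+0+5)/2 = 10/2 = 5
radius = 5; distance == radius -> yes

Answer: yes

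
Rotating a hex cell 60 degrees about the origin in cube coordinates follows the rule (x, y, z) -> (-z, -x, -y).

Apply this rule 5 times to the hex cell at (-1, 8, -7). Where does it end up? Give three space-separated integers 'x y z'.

Start: (-1, 8, -7)
Step 1: (-1, 8, -7) -> (-(-7), -(-1), -(8)) = (7, 1, -8)
Step 2: (7, 1, -8) -> (-(-8), -(7), -(1)) = (8, -7, -1)
Step 3: (8, -7, -1) -> (-(-1), -(8), -(-7)) = (1, -8, 7)
Step 4: (1, -8, 7) -> (-(7), -(1), -(-8)) = (-7, -1, 8)
Step 5: (-7, -1, 8) -> (-(8), -(-7), -(-1)) = (-8, 7, 1)

Answer: -8 7 1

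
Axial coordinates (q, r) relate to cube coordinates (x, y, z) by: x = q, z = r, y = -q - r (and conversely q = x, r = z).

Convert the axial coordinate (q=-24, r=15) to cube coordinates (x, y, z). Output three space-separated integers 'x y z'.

Answer: -24 9 15

Derivation:
x = q = -24
z = r = 15
y = -x - z = -(-24) - (15) = 9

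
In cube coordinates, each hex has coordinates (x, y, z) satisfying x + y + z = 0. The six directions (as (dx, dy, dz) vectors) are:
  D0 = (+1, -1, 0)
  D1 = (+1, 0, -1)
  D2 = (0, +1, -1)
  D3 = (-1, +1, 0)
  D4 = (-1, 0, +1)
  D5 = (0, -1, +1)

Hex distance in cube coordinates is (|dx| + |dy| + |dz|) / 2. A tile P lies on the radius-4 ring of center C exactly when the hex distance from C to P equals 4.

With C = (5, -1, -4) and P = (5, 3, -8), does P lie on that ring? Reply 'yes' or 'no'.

Answer: yes

Derivation:
|px - cx| = |5 - 5| = 0
|py - cy| = |3 - (-1)| = 4
|pz - cz| = |-8 - (-4)| = 4
distance = (0+4+4)/2 = 8/2 = 4
radius = 4; distance == radius -> yes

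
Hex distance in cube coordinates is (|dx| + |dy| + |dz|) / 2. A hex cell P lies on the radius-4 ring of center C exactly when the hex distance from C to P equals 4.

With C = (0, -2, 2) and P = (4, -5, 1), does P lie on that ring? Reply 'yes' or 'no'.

Answer: yes

Derivation:
|px - cx| = |4 - 0| = 4
|py - cy| = |-5 - (-2)| = 3
|pz - cz| = |1 - 2| = 1
distance = (4+3+1)/2 = 8/2 = 4
radius = 4; distance == radius -> yes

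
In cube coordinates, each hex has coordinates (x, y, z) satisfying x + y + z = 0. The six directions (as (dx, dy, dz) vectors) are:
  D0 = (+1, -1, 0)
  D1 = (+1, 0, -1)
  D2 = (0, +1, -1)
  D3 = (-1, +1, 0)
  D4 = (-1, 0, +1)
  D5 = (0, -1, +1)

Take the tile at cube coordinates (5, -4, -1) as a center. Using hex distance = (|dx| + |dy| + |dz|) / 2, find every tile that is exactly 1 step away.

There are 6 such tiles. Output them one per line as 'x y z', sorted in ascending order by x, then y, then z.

Answer: 4 -4 0
4 -3 -1
5 -5 0
5 -3 -2
6 -5 -1
6 -4 -2

Derivation:
Walk ring at distance 1 from (5, -4, -1):
Start at center + D4*1 = (4, -4, 0)
  hex 0: (4, -4, 0)
  hex 1: (5, -5, 0)
  hex 2: (6, -5, -1)
  hex 3: (6, -4, -2)
  hex 4: (5, -3, -2)
  hex 5: (4, -3, -1)
Sorted: 6 hexes.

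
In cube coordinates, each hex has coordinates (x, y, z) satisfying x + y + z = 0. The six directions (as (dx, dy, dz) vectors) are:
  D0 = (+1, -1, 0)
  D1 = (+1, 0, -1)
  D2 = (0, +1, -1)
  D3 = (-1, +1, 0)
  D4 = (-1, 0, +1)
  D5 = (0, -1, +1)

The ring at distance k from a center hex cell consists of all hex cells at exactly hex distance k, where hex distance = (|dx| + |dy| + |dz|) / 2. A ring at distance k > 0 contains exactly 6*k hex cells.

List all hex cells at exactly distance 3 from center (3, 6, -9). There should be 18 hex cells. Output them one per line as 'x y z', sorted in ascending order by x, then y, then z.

Walk ring at distance 3 from (3, 6, -9):
Start at center + D4*3 = (0, 6, -6)
  hex 0: (0, 6, -6)
  hex 1: (1, 5, -6)
  hex 2: (2, 4, -6)
  hex 3: (3, 3, -6)
  hex 4: (4, 3, -7)
  hex 5: (5, 3, -8)
  hex 6: (6, 3, -9)
  hex 7: (6, 4, -10)
  hex 8: (6, 5, -11)
  hex 9: (6, 6, -12)
  hex 10: (5, 7, -12)
  hex 11: (4, 8, -12)
  hex 12: (3, 9, -12)
  hex 13: (2, 9, -11)
  hex 14: (1, 9, -10)
  hex 15: (0, 9, -9)
  hex 16: (0, 8, -8)
  hex 17: (0, 7, -7)
Sorted: 18 hexes.

Answer: 0 6 -6
0 7 -7
0 8 -8
0 9 -9
1 5 -6
1 9 -10
2 4 -6
2 9 -11
3 3 -6
3 9 -12
4 3 -7
4 8 -12
5 3 -8
5 7 -12
6 3 -9
6 4 -10
6 5 -11
6 6 -12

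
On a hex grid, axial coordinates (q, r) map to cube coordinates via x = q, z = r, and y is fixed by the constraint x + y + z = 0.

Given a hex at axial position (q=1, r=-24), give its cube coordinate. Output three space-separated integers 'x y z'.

x = q = 1
z = r = -24
y = -x - z = -(1) - (-24) = 23

Answer: 1 23 -24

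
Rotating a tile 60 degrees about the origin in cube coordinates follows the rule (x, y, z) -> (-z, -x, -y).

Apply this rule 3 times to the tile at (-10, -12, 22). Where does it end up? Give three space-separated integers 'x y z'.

Answer: 10 12 -22

Derivation:
Start: (-10, -12, 22)
Step 1: (-10, -12, 22) -> (-(22), -(-10), -(-12)) = (-22, 10, 12)
Step 2: (-22, 10, 12) -> (-(12), -(-22), -(10)) = (-12, 22, -10)
Step 3: (-12, 22, -10) -> (-(-10), -(-12), -(22)) = (10, 12, -22)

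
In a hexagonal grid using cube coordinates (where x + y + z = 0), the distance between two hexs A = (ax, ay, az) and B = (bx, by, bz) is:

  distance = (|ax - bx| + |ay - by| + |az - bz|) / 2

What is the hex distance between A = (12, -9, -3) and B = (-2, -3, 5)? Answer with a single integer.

|ax - bx| = |12 - (-2)| = 14
|ay - by| = |-9 - (-3)| = 6
|az - bz| = |-3 - 5| = 8
distance = (14 + 6 + 8) / 2 = 28 / 2 = 14

Answer: 14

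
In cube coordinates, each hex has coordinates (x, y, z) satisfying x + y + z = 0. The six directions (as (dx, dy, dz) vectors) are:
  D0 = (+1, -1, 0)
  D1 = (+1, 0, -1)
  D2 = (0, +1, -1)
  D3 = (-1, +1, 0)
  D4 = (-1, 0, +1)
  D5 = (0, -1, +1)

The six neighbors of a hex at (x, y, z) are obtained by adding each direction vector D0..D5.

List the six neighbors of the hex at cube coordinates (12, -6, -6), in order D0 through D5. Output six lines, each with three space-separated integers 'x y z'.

Center: (12, -6, -6). Add each direction:
  D0: (12, -6, -6) + (1, -1, 0) = (13, -7, -6)
  D1: (12, -6, -6) + (1, 0, -1) = (13, -6, -7)
  D2: (12, -6, -6) + (0, 1, -1) = (12, -5, -7)
  D3: (12, -6, -6) + (-1, 1, 0) = (11, -5, -6)
  D4: (12, -6, -6) + (-1, 0, 1) = (11, -6, -5)
  D5: (12, -6, -6) + (0, -1, 1) = (12, -7, -5)

Answer: 13 -7 -6
13 -6 -7
12 -5 -7
11 -5 -6
11 -6 -5
12 -7 -5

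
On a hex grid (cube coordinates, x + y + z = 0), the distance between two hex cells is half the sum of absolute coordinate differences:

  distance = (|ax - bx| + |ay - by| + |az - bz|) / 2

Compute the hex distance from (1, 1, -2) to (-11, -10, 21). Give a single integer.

|ax - bx| = |1 - (-11)| = 12
|ay - by| = |1 - (-10)| = 11
|az - bz| = |-2 - 21| = 23
distance = (12 + 11 + 23) / 2 = 46 / 2 = 23

Answer: 23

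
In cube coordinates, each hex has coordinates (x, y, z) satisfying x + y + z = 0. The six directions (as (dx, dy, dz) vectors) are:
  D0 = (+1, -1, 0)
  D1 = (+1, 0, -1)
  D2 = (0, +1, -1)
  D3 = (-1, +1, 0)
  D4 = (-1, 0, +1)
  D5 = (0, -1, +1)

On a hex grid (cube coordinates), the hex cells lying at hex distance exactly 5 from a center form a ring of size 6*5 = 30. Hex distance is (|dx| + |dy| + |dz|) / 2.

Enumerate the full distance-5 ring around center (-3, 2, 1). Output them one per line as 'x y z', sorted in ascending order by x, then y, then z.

Answer: -8 2 6
-8 3 5
-8 4 4
-8 5 3
-8 6 2
-8 7 1
-7 1 6
-7 7 0
-6 0 6
-6 7 -1
-5 -1 6
-5 7 -2
-4 -2 6
-4 7 -3
-3 -3 6
-3 7 -4
-2 -3 5
-2 6 -4
-1 -3 4
-1 5 -4
0 -3 3
0 4 -4
1 -3 2
1 3 -4
2 -3 1
2 -2 0
2 -1 -1
2 0 -2
2 1 -3
2 2 -4

Derivation:
Walk ring at distance 5 from (-3, 2, 1):
Start at center + D4*5 = (-8, 2, 6)
  hex 0: (-8, 2, 6)
  hex 1: (-7, 1, 6)
  hex 2: (-6, 0, 6)
  hex 3: (-5, -1, 6)
  hex 4: (-4, -2, 6)
  hex 5: (-3, -3, 6)
  hex 6: (-2, -3, 5)
  hex 7: (-1, -3, 4)
  hex 8: (0, -3, 3)
  hex 9: (1, -3, 2)
  hex 10: (2, -3, 1)
  hex 11: (2, -2, 0)
  hex 12: (2, -1, -1)
  hex 13: (2, 0, -2)
  hex 14: (2, 1, -3)
  hex 15: (2, 2, -4)
  hex 16: (1, 3, -4)
  hex 17: (0, 4, -4)
  hex 18: (-1, 5, -4)
  hex 19: (-2, 6, -4)
  hex 20: (-3, 7, -4)
  hex 21: (-4, 7, -3)
  hex 22: (-5, 7, -2)
  hex 23: (-6, 7, -1)
  hex 24: (-7, 7, 0)
  hex 25: (-8, 7, 1)
  hex 26: (-8, 6, 2)
  hex 27: (-8, 5, 3)
  hex 28: (-8, 4, 4)
  hex 29: (-8, 3, 5)
Sorted: 30 hexes.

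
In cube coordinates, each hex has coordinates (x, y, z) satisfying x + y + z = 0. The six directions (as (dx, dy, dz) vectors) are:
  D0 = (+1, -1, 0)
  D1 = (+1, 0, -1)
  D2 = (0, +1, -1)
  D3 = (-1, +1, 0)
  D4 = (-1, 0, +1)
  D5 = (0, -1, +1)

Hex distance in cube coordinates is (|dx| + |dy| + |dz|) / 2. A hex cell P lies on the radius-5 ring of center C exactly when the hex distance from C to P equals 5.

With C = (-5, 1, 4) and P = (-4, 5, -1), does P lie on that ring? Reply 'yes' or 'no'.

|px - cx| = |-4 - (-5)| = 1
|py - cy| = |5 - 1| = 4
|pz - cz| = |-1 - 4| = 5
distance = (1+4+5)/2 = 10/2 = 5
radius = 5; distance == radius -> yes

Answer: yes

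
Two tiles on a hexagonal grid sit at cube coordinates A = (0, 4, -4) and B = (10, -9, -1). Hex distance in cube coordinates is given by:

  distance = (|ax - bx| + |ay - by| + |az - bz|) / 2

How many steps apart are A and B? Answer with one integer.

Answer: 13

Derivation:
|ax - bx| = |0 - 10| = 10
|ay - by| = |4 - (-9)| = 13
|az - bz| = |-4 - (-1)| = 3
distance = (10 + 13 + 3) / 2 = 26 / 2 = 13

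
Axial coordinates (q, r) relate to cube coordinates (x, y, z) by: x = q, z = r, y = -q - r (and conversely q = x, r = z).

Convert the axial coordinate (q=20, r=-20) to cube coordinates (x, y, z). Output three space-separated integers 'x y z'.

Answer: 20 0 -20

Derivation:
x = q = 20
z = r = -20
y = -x - z = -(20) - (-20) = 0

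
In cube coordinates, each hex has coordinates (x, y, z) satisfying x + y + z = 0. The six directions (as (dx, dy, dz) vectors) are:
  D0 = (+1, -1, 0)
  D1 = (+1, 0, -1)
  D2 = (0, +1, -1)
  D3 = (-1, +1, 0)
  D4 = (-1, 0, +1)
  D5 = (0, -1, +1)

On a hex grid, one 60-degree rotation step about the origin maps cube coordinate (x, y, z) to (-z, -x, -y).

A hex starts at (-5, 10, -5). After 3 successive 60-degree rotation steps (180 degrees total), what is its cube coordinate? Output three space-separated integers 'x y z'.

Start: (-5, 10, -5)
Step 1: (-5, 10, -5) -> (-(-5), -(-5), -(10)) = (5, 5, -10)
Step 2: (5, 5, -10) -> (-(-10), -(5), -(5)) = (10, -5, -5)
Step 3: (10, -5, -5) -> (-(-5), -(10), -(-5)) = (5, -10, 5)

Answer: 5 -10 5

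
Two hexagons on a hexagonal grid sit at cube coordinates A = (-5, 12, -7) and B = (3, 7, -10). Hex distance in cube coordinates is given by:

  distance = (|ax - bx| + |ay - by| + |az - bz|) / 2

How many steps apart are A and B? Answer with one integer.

Answer: 8

Derivation:
|ax - bx| = |-5 - 3| = 8
|ay - by| = |12 - 7| = 5
|az - bz| = |-7 - (-10)| = 3
distance = (8 + 5 + 3) / 2 = 16 / 2 = 8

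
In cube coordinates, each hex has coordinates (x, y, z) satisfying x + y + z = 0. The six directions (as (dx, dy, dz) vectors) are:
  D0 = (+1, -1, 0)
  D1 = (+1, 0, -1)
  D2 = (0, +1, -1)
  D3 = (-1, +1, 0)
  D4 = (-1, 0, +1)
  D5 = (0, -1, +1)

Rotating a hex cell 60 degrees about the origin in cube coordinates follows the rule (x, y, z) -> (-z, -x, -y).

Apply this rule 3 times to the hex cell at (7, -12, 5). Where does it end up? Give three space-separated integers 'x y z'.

Start: (7, -12, 5)
Step 1: (7, -12, 5) -> (-(5), -(7), -(-12)) = (-5, -7, 12)
Step 2: (-5, -7, 12) -> (-(12), -(-5), -(-7)) = (-12, 5, 7)
Step 3: (-12, 5, 7) -> (-(7), -(-12), -(5)) = (-7, 12, -5)

Answer: -7 12 -5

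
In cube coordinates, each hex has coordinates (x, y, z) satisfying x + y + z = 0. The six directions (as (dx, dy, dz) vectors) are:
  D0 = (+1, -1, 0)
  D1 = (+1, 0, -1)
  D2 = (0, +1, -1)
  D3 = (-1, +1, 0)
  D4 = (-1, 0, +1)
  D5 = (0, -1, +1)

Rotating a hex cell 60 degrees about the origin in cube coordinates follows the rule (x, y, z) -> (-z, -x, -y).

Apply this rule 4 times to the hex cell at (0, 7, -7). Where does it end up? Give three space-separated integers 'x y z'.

Answer: -7 0 7

Derivation:
Start: (0, 7, -7)
Step 1: (0, 7, -7) -> (-(-7), -(0), -(7)) = (7, 0, -7)
Step 2: (7, 0, -7) -> (-(-7), -(7), -(0)) = (7, -7, 0)
Step 3: (7, -7, 0) -> (-(0), -(7), -(-7)) = (0, -7, 7)
Step 4: (0, -7, 7) -> (-(7), -(0), -(-7)) = (-7, 0, 7)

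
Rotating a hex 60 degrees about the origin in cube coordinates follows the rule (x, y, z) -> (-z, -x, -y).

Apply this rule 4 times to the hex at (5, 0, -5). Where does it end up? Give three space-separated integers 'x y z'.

Start: (5, 0, -5)
Step 1: (5, 0, -5) -> (-(-5), -(5), -(0)) = (5, -5, 0)
Step 2: (5, -5, 0) -> (-(0), -(5), -(-5)) = (0, -5, 5)
Step 3: (0, -5, 5) -> (-(5), -(0), -(-5)) = (-5, 0, 5)
Step 4: (-5, 0, 5) -> (-(5), -(-5), -(0)) = (-5, 5, 0)

Answer: -5 5 0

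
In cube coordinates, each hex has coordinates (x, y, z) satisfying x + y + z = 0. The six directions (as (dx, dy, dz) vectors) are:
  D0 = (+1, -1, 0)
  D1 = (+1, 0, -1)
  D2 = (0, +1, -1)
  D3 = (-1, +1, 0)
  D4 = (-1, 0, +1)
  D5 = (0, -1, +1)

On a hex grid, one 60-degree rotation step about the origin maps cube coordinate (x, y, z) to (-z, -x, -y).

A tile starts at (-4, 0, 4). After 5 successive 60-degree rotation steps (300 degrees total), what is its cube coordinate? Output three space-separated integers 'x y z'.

Answer: 0 -4 4

Derivation:
Start: (-4, 0, 4)
Step 1: (-4, 0, 4) -> (-(4), -(-4), -(0)) = (-4, 4, 0)
Step 2: (-4, 4, 0) -> (-(0), -(-4), -(4)) = (0, 4, -4)
Step 3: (0, 4, -4) -> (-(-4), -(0), -(4)) = (4, 0, -4)
Step 4: (4, 0, -4) -> (-(-4), -(4), -(0)) = (4, -4, 0)
Step 5: (4, -4, 0) -> (-(0), -(4), -(-4)) = (0, -4, 4)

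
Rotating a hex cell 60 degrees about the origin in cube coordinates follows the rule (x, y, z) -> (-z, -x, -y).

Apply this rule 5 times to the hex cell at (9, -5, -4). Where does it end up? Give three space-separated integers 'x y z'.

Answer: 5 4 -9

Derivation:
Start: (9, -5, -4)
Step 1: (9, -5, -4) -> (-(-4), -(9), -(-5)) = (4, -9, 5)
Step 2: (4, -9, 5) -> (-(5), -(4), -(-9)) = (-5, -4, 9)
Step 3: (-5, -4, 9) -> (-(9), -(-5), -(-4)) = (-9, 5, 4)
Step 4: (-9, 5, 4) -> (-(4), -(-9), -(5)) = (-4, 9, -5)
Step 5: (-4, 9, -5) -> (-(-5), -(-4), -(9)) = (5, 4, -9)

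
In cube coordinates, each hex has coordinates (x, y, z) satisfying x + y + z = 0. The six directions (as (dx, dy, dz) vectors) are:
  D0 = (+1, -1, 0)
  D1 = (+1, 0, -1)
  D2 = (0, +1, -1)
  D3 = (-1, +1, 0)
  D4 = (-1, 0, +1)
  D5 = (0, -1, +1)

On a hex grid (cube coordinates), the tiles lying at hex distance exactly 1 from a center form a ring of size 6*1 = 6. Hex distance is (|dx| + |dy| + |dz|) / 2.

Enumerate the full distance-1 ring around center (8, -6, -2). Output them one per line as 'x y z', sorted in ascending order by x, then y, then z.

Answer: 7 -6 -1
7 -5 -2
8 -7 -1
8 -5 -3
9 -7 -2
9 -6 -3

Derivation:
Walk ring at distance 1 from (8, -6, -2):
Start at center + D4*1 = (7, -6, -1)
  hex 0: (7, -6, -1)
  hex 1: (8, -7, -1)
  hex 2: (9, -7, -2)
  hex 3: (9, -6, -3)
  hex 4: (8, -5, -3)
  hex 5: (7, -5, -2)
Sorted: 6 hexes.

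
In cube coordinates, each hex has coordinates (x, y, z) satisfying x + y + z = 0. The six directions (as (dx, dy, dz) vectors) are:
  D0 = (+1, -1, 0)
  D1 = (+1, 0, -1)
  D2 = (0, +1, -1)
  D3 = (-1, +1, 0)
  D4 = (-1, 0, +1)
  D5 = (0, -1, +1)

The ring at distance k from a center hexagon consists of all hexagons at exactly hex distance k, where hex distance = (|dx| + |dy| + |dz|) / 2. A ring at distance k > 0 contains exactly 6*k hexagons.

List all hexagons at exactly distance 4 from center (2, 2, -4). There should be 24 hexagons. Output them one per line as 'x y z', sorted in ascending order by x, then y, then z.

Answer: -2 2 0
-2 3 -1
-2 4 -2
-2 5 -3
-2 6 -4
-1 1 0
-1 6 -5
0 0 0
0 6 -6
1 -1 0
1 6 -7
2 -2 0
2 6 -8
3 -2 -1
3 5 -8
4 -2 -2
4 4 -8
5 -2 -3
5 3 -8
6 -2 -4
6 -1 -5
6 0 -6
6 1 -7
6 2 -8

Derivation:
Walk ring at distance 4 from (2, 2, -4):
Start at center + D4*4 = (-2, 2, 0)
  hex 0: (-2, 2, 0)
  hex 1: (-1, 1, 0)
  hex 2: (0, 0, 0)
  hex 3: (1, -1, 0)
  hex 4: (2, -2, 0)
  hex 5: (3, -2, -1)
  hex 6: (4, -2, -2)
  hex 7: (5, -2, -3)
  hex 8: (6, -2, -4)
  hex 9: (6, -1, -5)
  hex 10: (6, 0, -6)
  hex 11: (6, 1, -7)
  hex 12: (6, 2, -8)
  hex 13: (5, 3, -8)
  hex 14: (4, 4, -8)
  hex 15: (3, 5, -8)
  hex 16: (2, 6, -8)
  hex 17: (1, 6, -7)
  hex 18: (0, 6, -6)
  hex 19: (-1, 6, -5)
  hex 20: (-2, 6, -4)
  hex 21: (-2, 5, -3)
  hex 22: (-2, 4, -2)
  hex 23: (-2, 3, -1)
Sorted: 24 hexes.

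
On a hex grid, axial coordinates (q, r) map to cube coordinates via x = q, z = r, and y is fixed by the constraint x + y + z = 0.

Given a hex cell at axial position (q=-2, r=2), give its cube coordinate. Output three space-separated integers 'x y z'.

Answer: -2 0 2

Derivation:
x = q = -2
z = r = 2
y = -x - z = -(-2) - (2) = 0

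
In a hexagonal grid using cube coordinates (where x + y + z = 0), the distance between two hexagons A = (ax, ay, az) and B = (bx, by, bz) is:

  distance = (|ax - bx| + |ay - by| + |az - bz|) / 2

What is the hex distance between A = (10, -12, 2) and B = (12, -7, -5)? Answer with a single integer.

|ax - bx| = |10 - 12| = 2
|ay - by| = |-12 - (-7)| = 5
|az - bz| = |2 - (-5)| = 7
distance = (2 + 5 + 7) / 2 = 14 / 2 = 7

Answer: 7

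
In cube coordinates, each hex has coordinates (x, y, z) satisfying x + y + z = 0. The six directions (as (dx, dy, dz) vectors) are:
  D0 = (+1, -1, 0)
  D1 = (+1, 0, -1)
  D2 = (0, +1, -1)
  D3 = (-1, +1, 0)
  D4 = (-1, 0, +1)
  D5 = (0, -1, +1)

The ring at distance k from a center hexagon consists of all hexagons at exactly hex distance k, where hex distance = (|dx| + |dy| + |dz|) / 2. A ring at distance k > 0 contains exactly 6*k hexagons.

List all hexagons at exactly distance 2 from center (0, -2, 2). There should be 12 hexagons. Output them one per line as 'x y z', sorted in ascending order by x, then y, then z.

Answer: -2 -2 4
-2 -1 3
-2 0 2
-1 -3 4
-1 0 1
0 -4 4
0 0 0
1 -4 3
1 -1 0
2 -4 2
2 -3 1
2 -2 0

Derivation:
Walk ring at distance 2 from (0, -2, 2):
Start at center + D4*2 = (-2, -2, 4)
  hex 0: (-2, -2, 4)
  hex 1: (-1, -3, 4)
  hex 2: (0, -4, 4)
  hex 3: (1, -4, 3)
  hex 4: (2, -4, 2)
  hex 5: (2, -3, 1)
  hex 6: (2, -2, 0)
  hex 7: (1, -1, 0)
  hex 8: (0, 0, 0)
  hex 9: (-1, 0, 1)
  hex 10: (-2, 0, 2)
  hex 11: (-2, -1, 3)
Sorted: 12 hexes.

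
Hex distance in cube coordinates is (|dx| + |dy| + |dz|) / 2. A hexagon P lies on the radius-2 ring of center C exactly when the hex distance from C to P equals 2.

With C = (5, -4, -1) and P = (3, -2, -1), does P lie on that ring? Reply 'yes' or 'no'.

|px - cx| = |3 - 5| = 2
|py - cy| = |-2 - (-4)| = 2
|pz - cz| = |-1 - (-1)| = 0
distance = (2+2+0)/2 = 4/2 = 2
radius = 2; distance == radius -> yes

Answer: yes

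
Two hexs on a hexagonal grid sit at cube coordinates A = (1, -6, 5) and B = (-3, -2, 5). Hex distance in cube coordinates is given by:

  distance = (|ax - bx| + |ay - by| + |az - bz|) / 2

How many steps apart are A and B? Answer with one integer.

|ax - bx| = |1 - (-3)| = 4
|ay - by| = |-6 - (-2)| = 4
|az - bz| = |5 - 5| = 0
distance = (4 + 4 + 0) / 2 = 8 / 2 = 4

Answer: 4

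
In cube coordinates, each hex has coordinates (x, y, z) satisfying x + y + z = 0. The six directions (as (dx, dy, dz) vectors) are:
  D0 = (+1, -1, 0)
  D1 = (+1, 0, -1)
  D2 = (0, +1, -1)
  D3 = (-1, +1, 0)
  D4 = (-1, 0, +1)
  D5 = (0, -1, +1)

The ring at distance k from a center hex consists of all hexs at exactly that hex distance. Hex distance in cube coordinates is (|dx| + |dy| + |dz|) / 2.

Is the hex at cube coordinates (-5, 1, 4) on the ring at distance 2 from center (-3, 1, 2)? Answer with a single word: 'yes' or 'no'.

Answer: yes

Derivation:
|px - cx| = |-5 - (-3)| = 2
|py - cy| = |1 - 1| = 0
|pz - cz| = |4 - 2| = 2
distance = (2+0+2)/2 = 4/2 = 2
radius = 2; distance == radius -> yes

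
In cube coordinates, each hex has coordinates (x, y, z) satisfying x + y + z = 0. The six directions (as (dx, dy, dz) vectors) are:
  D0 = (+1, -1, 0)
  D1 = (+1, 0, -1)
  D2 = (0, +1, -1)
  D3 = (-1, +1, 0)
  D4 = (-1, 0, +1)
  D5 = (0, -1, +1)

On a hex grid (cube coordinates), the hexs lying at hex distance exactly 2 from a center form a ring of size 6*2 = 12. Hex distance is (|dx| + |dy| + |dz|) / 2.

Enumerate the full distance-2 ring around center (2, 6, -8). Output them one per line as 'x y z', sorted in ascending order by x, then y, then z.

Answer: 0 6 -6
0 7 -7
0 8 -8
1 5 -6
1 8 -9
2 4 -6
2 8 -10
3 4 -7
3 7 -10
4 4 -8
4 5 -9
4 6 -10

Derivation:
Walk ring at distance 2 from (2, 6, -8):
Start at center + D4*2 = (0, 6, -6)
  hex 0: (0, 6, -6)
  hex 1: (1, 5, -6)
  hex 2: (2, 4, -6)
  hex 3: (3, 4, -7)
  hex 4: (4, 4, -8)
  hex 5: (4, 5, -9)
  hex 6: (4, 6, -10)
  hex 7: (3, 7, -10)
  hex 8: (2, 8, -10)
  hex 9: (1, 8, -9)
  hex 10: (0, 8, -8)
  hex 11: (0, 7, -7)
Sorted: 12 hexes.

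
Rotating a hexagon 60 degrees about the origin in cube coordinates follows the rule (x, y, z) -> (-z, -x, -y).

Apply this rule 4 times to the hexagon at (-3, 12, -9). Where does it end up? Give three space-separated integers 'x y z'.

Start: (-3, 12, -9)
Step 1: (-3, 12, -9) -> (-(-9), -(-3), -(12)) = (9, 3, -12)
Step 2: (9, 3, -12) -> (-(-12), -(9), -(3)) = (12, -9, -3)
Step 3: (12, -9, -3) -> (-(-3), -(12), -(-9)) = (3, -12, 9)
Step 4: (3, -12, 9) -> (-(9), -(3), -(-12)) = (-9, -3, 12)

Answer: -9 -3 12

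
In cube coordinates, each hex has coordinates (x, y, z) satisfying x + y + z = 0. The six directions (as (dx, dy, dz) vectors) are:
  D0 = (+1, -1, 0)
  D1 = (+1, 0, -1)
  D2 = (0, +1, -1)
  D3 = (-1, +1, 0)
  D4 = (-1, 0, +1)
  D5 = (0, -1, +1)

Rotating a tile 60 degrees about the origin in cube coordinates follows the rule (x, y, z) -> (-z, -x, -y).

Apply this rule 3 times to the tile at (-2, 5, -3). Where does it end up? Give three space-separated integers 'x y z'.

Answer: 2 -5 3

Derivation:
Start: (-2, 5, -3)
Step 1: (-2, 5, -3) -> (-(-3), -(-2), -(5)) = (3, 2, -5)
Step 2: (3, 2, -5) -> (-(-5), -(3), -(2)) = (5, -3, -2)
Step 3: (5, -3, -2) -> (-(-2), -(5), -(-3)) = (2, -5, 3)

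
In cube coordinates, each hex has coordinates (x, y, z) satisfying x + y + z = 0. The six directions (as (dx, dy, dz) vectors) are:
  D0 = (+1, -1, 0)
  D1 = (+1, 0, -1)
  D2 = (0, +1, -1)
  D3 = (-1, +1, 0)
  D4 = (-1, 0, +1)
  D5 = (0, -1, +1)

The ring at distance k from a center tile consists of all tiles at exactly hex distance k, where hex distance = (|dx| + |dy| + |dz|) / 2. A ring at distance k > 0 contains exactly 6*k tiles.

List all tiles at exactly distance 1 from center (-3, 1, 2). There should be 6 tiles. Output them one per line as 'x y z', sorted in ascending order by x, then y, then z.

Answer: -4 1 3
-4 2 2
-3 0 3
-3 2 1
-2 0 2
-2 1 1

Derivation:
Walk ring at distance 1 from (-3, 1, 2):
Start at center + D4*1 = (-4, 1, 3)
  hex 0: (-4, 1, 3)
  hex 1: (-3, 0, 3)
  hex 2: (-2, 0, 2)
  hex 3: (-2, 1, 1)
  hex 4: (-3, 2, 1)
  hex 5: (-4, 2, 2)
Sorted: 6 hexes.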